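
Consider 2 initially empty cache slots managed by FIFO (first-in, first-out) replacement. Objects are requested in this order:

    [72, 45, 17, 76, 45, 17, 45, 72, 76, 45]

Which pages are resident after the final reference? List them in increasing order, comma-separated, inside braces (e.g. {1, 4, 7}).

72 → fault, frames [72]
45 → fault, frames [72, 45]
17 → fault, evict 72, frames [45, 17]
76 → fault, evict 45, frames [17, 76]
45 → fault, evict 17, frames [76, 45]
17 → fault, evict 76, frames [45, 17]
45 → hit
72 → fault, evict 45, frames [17, 72]
76 → fault, evict 17, frames [72, 76]
45 → fault, evict 72, frames [76, 45]

{45, 76}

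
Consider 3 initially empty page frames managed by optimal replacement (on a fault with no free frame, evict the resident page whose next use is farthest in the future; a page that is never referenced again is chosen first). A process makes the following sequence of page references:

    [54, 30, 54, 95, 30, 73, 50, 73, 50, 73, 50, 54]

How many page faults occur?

5

54: miss, frames (54)
30: miss, frames (54 30)
54: hit
95: miss, frames (54 30 95)
30: hit
73: miss, evict 95, frames (54 30 73)
50: miss, evict 30, frames (54 73 50)
73: hit
50: hit
73: hit
50: hit
54: hit
Page faults: 5.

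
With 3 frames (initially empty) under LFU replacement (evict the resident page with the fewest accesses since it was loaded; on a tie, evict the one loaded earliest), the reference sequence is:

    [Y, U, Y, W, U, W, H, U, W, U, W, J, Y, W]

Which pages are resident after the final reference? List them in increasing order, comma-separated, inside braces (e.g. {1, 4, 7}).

{U, W, Y}

Y -> miss, frames {Y}
U -> miss, frames {Y,U}
Y -> hit
W -> miss, frames {Y,U,W}
U -> hit
W -> hit
H -> miss, evict Y, frames {U,W,H}
U -> hit
W -> hit
U -> hit
W -> hit
J -> miss, evict H, frames {U,W,J}
Y -> miss, evict J, frames {U,W,Y}
W -> hit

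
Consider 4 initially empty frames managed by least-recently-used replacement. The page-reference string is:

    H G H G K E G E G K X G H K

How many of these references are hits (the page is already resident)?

8

H → miss, frames (H)
G → miss, frames (H G)
H → hit
G → hit
K → miss, frames (H G K)
E → miss, frames (H G K E)
G → hit
E → hit
G → hit
K → hit
X → miss, evict H, frames (E G K X)
G → hit
H → miss, evict E, frames (K X G H)
K → hit
Hits: 8.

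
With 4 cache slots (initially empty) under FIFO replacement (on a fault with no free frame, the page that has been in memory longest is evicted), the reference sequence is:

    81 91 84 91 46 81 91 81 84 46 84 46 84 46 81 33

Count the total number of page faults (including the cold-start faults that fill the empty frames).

5

81 -> miss, frames {81}
91 -> miss, frames {81,91}
84 -> miss, frames {81,91,84}
91 -> hit
46 -> miss, frames {81,91,84,46}
81 -> hit
91 -> hit
81 -> hit
84 -> hit
46 -> hit
84 -> hit
46 -> hit
84 -> hit
46 -> hit
81 -> hit
33 -> miss, evict 81, frames {91,84,46,33}
Page faults: 5.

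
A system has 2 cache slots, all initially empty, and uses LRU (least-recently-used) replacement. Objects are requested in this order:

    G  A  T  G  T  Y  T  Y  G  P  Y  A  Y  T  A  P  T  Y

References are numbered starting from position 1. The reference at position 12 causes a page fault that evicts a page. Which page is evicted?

pos 1: G -> miss, frames [G]
pos 2: A -> miss, frames [G, A]
pos 3: T -> miss, evict G, frames [A, T]
pos 4: G -> miss, evict A, frames [T, G]
pos 5: T -> hit
pos 6: Y -> miss, evict G, frames [T, Y]
pos 7: T -> hit
pos 8: Y -> hit
pos 9: G -> miss, evict T, frames [Y, G]
pos 10: P -> miss, evict Y, frames [G, P]
pos 11: Y -> miss, evict G, frames [P, Y]
pos 12: A -> miss, evict P, frames [Y, A]
At position 12, page P is evicted.

P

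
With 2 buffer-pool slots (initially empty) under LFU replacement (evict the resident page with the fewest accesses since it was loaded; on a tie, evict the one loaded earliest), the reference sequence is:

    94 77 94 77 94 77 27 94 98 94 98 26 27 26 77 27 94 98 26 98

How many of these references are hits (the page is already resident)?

94 → fault, frames [94]
77 → fault, frames [94, 77]
94 → hit
77 → hit
94 → hit
77 → hit
27 → fault, evict 94, frames [77, 27]
94 → fault, evict 27, frames [77, 94]
98 → fault, evict 94, frames [77, 98]
94 → fault, evict 98, frames [77, 94]
98 → fault, evict 94, frames [77, 98]
26 → fault, evict 98, frames [77, 26]
27 → fault, evict 26, frames [77, 27]
26 → fault, evict 27, frames [77, 26]
77 → hit
27 → fault, evict 26, frames [77, 27]
94 → fault, evict 27, frames [77, 94]
98 → fault, evict 94, frames [77, 98]
26 → fault, evict 98, frames [77, 26]
98 → fault, evict 26, frames [77, 98]
Hits: 5.

5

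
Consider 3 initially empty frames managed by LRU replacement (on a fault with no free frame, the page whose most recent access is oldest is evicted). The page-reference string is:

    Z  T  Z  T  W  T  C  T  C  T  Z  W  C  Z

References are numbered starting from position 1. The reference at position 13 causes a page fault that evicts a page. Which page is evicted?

pos 1: Z → fault, frames [Z]
pos 2: T → fault, frames [Z, T]
pos 3: Z → hit
pos 4: T → hit
pos 5: W → fault, frames [Z, T, W]
pos 6: T → hit
pos 7: C → fault, evict Z, frames [W, T, C]
pos 8: T → hit
pos 9: C → hit
pos 10: T → hit
pos 11: Z → fault, evict W, frames [C, T, Z]
pos 12: W → fault, evict C, frames [T, Z, W]
pos 13: C → fault, evict T, frames [Z, W, C]
At position 13, page T is evicted.

T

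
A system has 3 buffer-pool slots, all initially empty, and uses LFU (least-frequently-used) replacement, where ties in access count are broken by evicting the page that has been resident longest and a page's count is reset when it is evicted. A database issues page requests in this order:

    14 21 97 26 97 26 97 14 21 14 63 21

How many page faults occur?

9

14 -> fault, frames (14)
21 -> fault, frames (14 21)
97 -> fault, frames (14 21 97)
26 -> fault, evict 14, frames (21 97 26)
97 -> hit
26 -> hit
97 -> hit
14 -> fault, evict 21, frames (97 26 14)
21 -> fault, evict 14, frames (97 26 21)
14 -> fault, evict 21, frames (97 26 14)
63 -> fault, evict 14, frames (97 26 63)
21 -> fault, evict 63, frames (97 26 21)
Page faults: 9.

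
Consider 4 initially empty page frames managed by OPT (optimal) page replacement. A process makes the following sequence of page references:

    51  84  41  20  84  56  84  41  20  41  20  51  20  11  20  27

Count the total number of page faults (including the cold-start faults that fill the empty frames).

8

51 -> miss, frames (51)
84 -> miss, frames (51 84)
41 -> miss, frames (51 84 41)
20 -> miss, frames (51 84 41 20)
84 -> hit
56 -> miss, evict 51, frames (84 41 20 56)
84 -> hit
41 -> hit
20 -> hit
41 -> hit
20 -> hit
51 -> miss, evict 56, frames (84 41 20 51)
20 -> hit
11 -> miss, evict 51, frames (84 41 20 11)
20 -> hit
27 -> miss, evict 11, frames (84 41 20 27)
Page faults: 8.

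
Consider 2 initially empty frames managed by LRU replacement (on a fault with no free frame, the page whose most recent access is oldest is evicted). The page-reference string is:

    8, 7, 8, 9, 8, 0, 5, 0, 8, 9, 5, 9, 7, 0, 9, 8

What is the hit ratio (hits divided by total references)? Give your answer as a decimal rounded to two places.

8: miss, frames {8}
7: miss, frames {8,7}
8: hit
9: miss, evict 7, frames {8,9}
8: hit
0: miss, evict 9, frames {8,0}
5: miss, evict 8, frames {0,5}
0: hit
8: miss, evict 5, frames {0,8}
9: miss, evict 0, frames {8,9}
5: miss, evict 8, frames {9,5}
9: hit
7: miss, evict 5, frames {9,7}
0: miss, evict 9, frames {7,0}
9: miss, evict 7, frames {0,9}
8: miss, evict 0, frames {9,8}
Hits: 4 of 16 references → 4/16 = 0.2500.

0.25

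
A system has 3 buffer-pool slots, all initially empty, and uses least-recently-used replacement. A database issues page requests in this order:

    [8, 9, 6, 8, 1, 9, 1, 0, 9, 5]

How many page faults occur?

7

8 -> fault, frames [8]
9 -> fault, frames [8, 9]
6 -> fault, frames [8, 9, 6]
8 -> hit
1 -> fault, evict 9, frames [6, 8, 1]
9 -> fault, evict 6, frames [8, 1, 9]
1 -> hit
0 -> fault, evict 8, frames [9, 1, 0]
9 -> hit
5 -> fault, evict 1, frames [0, 9, 5]
Page faults: 7.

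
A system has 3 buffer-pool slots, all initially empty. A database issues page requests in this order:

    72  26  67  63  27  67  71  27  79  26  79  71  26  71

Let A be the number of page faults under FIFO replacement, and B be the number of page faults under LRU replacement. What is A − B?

-1

Under FIFO: F F F F F . F . F F . . . . → 8 faults.
Under LRU: F F F F F . F . F F . F . . → 9 faults.
A − B = 8 − 9 = -1.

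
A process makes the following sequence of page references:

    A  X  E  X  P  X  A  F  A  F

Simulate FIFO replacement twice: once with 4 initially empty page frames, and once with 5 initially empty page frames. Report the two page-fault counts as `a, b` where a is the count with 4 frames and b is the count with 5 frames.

4 frames: F F F . F . . F F . → 6 faults.
5 frames: F F F . F . . F . . → 5 faults.
5 < 6: adding a frame reduced faults, as is typical.

6, 5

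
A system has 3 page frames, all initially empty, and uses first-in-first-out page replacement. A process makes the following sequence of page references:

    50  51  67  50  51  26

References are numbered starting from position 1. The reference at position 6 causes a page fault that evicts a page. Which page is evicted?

50

pos 1: 50 → miss, frames (50)
pos 2: 51 → miss, frames (50 51)
pos 3: 67 → miss, frames (50 51 67)
pos 4: 50 → hit
pos 5: 51 → hit
pos 6: 26 → miss, evict 50, frames (51 67 26)
At position 6, page 50 is evicted.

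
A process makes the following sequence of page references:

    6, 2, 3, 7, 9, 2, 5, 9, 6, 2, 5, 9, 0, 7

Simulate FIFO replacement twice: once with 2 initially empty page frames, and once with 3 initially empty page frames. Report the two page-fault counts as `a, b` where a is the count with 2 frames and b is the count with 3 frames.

2 frames: F F F F F F F F F F F F F F → 14 faults.
3 frames: F F F F F F F . F . . F F F → 11 faults.
11 < 14: adding a frame reduced faults, as is typical.

14, 11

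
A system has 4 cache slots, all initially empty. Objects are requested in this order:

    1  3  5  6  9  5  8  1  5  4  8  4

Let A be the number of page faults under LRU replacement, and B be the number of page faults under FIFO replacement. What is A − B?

Under LRU: F F F F F . F F . F . . → 8 faults.
Under FIFO: F F F F F . F F F F . . → 9 faults.
A − B = 8 − 9 = -1.

-1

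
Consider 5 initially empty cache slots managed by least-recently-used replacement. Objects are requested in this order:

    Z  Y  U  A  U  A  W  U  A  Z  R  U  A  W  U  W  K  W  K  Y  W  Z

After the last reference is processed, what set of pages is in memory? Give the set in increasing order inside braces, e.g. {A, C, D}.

Z → fault, frames (Z)
Y → fault, frames (Z Y)
U → fault, frames (Z Y U)
A → fault, frames (Z Y U A)
U → hit
A → hit
W → fault, frames (Z Y U A W)
U → hit
A → hit
Z → hit
R → fault, evict Y, frames (W U A Z R)
U → hit
A → hit
W → hit
U → hit
W → hit
K → fault, evict Z, frames (R A U W K)
W → hit
K → hit
Y → fault, evict R, frames (A U W K Y)
W → hit
Z → fault, evict A, frames (U K Y W Z)

{K, U, W, Y, Z}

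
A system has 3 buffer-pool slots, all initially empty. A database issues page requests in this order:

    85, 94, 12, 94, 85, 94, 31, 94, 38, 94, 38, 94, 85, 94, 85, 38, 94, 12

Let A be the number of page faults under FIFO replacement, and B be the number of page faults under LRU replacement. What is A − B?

1

Under FIFO: F F F . . . F . F F . . F . . . . F → 8 faults.
Under LRU: F F F . . . F . F . . . F . . . . F → 7 faults.
A − B = 8 − 7 = 1.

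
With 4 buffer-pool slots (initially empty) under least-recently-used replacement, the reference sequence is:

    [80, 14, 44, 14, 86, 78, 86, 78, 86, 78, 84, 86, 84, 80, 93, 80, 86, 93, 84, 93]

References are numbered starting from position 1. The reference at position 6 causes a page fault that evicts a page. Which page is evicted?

80

pos 1: 80: miss, frames {80}
pos 2: 14: miss, frames {80,14}
pos 3: 44: miss, frames {80,14,44}
pos 4: 14: hit
pos 5: 86: miss, frames {80,44,14,86}
pos 6: 78: miss, evict 80, frames {44,14,86,78}
At position 6, page 80 is evicted.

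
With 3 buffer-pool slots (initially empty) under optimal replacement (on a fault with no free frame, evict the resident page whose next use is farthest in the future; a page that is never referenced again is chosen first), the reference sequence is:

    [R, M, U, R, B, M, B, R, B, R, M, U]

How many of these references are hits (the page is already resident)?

R: miss, frames (R)
M: miss, frames (R M)
U: miss, frames (R M U)
R: hit
B: miss, evict U, frames (R M B)
M: hit
B: hit
R: hit
B: hit
R: hit
M: hit
U: miss, evict B, frames (R M U)
Hits: 7.

7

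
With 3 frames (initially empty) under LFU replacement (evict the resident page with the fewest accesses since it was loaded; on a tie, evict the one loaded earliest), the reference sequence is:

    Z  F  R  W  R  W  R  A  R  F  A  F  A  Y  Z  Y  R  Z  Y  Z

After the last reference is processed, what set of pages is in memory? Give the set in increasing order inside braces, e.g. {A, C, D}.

{R, W, Z}

Z → miss, frames {Z}
F → miss, frames {Z,F}
R → miss, frames {Z,F,R}
W → miss, evict Z, frames {F,R,W}
R → hit
W → hit
R → hit
A → miss, evict F, frames {R,W,A}
R → hit
F → miss, evict A, frames {R,W,F}
A → miss, evict F, frames {R,W,A}
F → miss, evict A, frames {R,W,F}
A → miss, evict F, frames {R,W,A}
Y → miss, evict A, frames {R,W,Y}
Z → miss, evict Y, frames {R,W,Z}
Y → miss, evict Z, frames {R,W,Y}
R → hit
Z → miss, evict Y, frames {R,W,Z}
Y → miss, evict Z, frames {R,W,Y}
Z → miss, evict Y, frames {R,W,Z}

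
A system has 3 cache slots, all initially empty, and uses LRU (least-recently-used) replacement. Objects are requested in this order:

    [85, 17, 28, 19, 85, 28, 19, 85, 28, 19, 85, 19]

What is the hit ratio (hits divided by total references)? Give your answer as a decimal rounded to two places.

85: fault, frames (85)
17: fault, frames (85 17)
28: fault, frames (85 17 28)
19: fault, evict 85, frames (17 28 19)
85: fault, evict 17, frames (28 19 85)
28: hit
19: hit
85: hit
28: hit
19: hit
85: hit
19: hit
Hits: 7 of 12 references → 7/12 = 0.5833.

0.58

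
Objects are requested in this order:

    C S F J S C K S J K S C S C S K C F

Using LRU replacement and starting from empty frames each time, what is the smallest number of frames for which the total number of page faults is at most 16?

2

f=1: 18 faults
f=2: 15 faults
f=3: 9 faults
f=4: 6 faults
f=5: 5 faults
Smallest f with faults ≤ 16 is 2.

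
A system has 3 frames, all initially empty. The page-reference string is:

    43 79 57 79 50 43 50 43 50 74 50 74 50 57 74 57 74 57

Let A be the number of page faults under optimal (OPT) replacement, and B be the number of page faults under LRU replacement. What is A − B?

Under OPT: F F F . F . . . . F . . . . . . . . → 5 faults.
Under LRU: F F F . F F . . . F . . . F . . . . → 7 faults.
A − B = 5 − 7 = -2.

-2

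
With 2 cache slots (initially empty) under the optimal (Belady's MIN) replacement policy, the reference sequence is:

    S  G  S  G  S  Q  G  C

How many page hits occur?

4

S -> miss, frames (S)
G -> miss, frames (S G)
S -> hit
G -> hit
S -> hit
Q -> miss, evict S, frames (G Q)
G -> hit
C -> miss, evict Q, frames (G C)
Hits: 4.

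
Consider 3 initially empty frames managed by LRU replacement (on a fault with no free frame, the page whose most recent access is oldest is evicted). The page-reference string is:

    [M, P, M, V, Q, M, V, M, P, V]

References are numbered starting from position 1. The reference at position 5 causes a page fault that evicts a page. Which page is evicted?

P

pos 1: M → miss, frames (M)
pos 2: P → miss, frames (M P)
pos 3: M → hit
pos 4: V → miss, frames (P M V)
pos 5: Q → miss, evict P, frames (M V Q)
At position 5, page P is evicted.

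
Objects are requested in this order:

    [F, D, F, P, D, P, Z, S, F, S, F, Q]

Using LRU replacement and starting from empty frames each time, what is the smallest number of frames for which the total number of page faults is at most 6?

5

f=1: 12 faults
f=2: 8 faults
f=3: 7 faults
f=4: 7 faults
f=5: 6 faults
f=6: 6 faults
Smallest f with faults ≤ 6 is 5.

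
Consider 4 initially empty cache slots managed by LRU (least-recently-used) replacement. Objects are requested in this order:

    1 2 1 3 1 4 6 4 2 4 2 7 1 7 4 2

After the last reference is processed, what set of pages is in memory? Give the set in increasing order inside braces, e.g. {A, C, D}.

{1, 2, 4, 7}

1 -> fault, frames [1]
2 -> fault, frames [1, 2]
1 -> hit
3 -> fault, frames [2, 1, 3]
1 -> hit
4 -> fault, frames [2, 3, 1, 4]
6 -> fault, evict 2, frames [3, 1, 4, 6]
4 -> hit
2 -> fault, evict 3, frames [1, 6, 4, 2]
4 -> hit
2 -> hit
7 -> fault, evict 1, frames [6, 4, 2, 7]
1 -> fault, evict 6, frames [4, 2, 7, 1]
7 -> hit
4 -> hit
2 -> hit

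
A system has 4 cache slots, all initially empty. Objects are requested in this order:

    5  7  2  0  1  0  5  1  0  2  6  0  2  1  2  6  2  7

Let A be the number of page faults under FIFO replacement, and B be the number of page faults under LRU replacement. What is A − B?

Under FIFO: F F F F F . F . . . F . F . . . . F → 9 faults.
Under LRU: F F F F F . F . . . F . . . . . . F → 8 faults.
A − B = 9 − 8 = 1.

1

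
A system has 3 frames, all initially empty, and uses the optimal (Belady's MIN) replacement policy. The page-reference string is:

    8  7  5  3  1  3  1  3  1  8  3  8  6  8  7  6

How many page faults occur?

8 -> miss, frames [8]
7 -> miss, frames [8, 7]
5 -> miss, frames [8, 7, 5]
3 -> miss, evict 5, frames [8, 7, 3]
1 -> miss, evict 7, frames [8, 3, 1]
3 -> hit
1 -> hit
3 -> hit
1 -> hit
8 -> hit
3 -> hit
8 -> hit
6 -> miss, evict 1, frames [8, 3, 6]
8 -> hit
7 -> miss, evict 3, frames [8, 6, 7]
6 -> hit
Page faults: 7.

7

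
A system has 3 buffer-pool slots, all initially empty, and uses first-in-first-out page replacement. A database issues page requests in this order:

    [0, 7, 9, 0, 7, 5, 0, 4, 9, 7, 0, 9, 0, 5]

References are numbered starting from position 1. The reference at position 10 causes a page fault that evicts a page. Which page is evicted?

0

pos 1: 0 → miss, frames {0}
pos 2: 7 → miss, frames {0,7}
pos 3: 9 → miss, frames {0,7,9}
pos 4: 0 → hit
pos 5: 7 → hit
pos 6: 5 → miss, evict 0, frames {7,9,5}
pos 7: 0 → miss, evict 7, frames {9,5,0}
pos 8: 4 → miss, evict 9, frames {5,0,4}
pos 9: 9 → miss, evict 5, frames {0,4,9}
pos 10: 7 → miss, evict 0, frames {4,9,7}
At position 10, page 0 is evicted.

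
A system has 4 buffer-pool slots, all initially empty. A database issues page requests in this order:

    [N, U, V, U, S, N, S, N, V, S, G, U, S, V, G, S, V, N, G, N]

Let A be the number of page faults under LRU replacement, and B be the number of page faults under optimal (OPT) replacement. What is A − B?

1

Under LRU: F F F . F . . . . . F F . . . . . F . . → 7 faults.
Under OPT: F F F . F . . . . . F . . . . . . F . . → 6 faults.
A − B = 7 − 6 = 1.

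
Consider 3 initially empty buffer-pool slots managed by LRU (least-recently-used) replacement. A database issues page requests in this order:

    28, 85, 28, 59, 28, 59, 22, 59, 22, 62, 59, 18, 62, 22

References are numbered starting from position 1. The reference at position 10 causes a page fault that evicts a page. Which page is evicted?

pos 1: 28: fault, frames {28}
pos 2: 85: fault, frames {28,85}
pos 3: 28: hit
pos 4: 59: fault, frames {85,28,59}
pos 5: 28: hit
pos 6: 59: hit
pos 7: 22: fault, evict 85, frames {28,59,22}
pos 8: 59: hit
pos 9: 22: hit
pos 10: 62: fault, evict 28, frames {59,22,62}
At position 10, page 28 is evicted.

28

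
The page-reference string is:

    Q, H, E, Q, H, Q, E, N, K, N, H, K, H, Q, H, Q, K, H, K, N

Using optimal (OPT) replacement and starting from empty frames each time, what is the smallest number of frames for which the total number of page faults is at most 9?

f=1: 20 faults
f=2: 11 faults
f=3: 7 faults
f=4: 5 faults
f=5: 5 faults
Smallest f with faults ≤ 9 is 3.

3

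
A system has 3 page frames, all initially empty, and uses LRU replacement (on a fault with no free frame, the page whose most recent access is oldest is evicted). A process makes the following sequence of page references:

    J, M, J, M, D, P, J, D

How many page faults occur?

5

J → miss, frames (J)
M → miss, frames (J M)
J → hit
M → hit
D → miss, frames (J M D)
P → miss, evict J, frames (M D P)
J → miss, evict M, frames (D P J)
D → hit
Page faults: 5.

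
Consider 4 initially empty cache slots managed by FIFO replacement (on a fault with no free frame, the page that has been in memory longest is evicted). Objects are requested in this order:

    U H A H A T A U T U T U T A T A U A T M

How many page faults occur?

U -> miss, frames [U]
H -> miss, frames [U, H]
A -> miss, frames [U, H, A]
H -> hit
A -> hit
T -> miss, frames [U, H, A, T]
A -> hit
U -> hit
T -> hit
U -> hit
T -> hit
U -> hit
T -> hit
A -> hit
T -> hit
A -> hit
U -> hit
A -> hit
T -> hit
M -> miss, evict U, frames [H, A, T, M]
Page faults: 5.

5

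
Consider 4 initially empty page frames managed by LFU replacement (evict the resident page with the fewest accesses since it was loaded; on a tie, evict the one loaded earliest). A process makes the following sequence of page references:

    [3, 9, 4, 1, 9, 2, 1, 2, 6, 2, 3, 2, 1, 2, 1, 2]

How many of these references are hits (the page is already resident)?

9

3: miss, frames [3]
9: miss, frames [3, 9]
4: miss, frames [3, 9, 4]
1: miss, frames [3, 9, 4, 1]
9: hit
2: miss, evict 3, frames [9, 4, 1, 2]
1: hit
2: hit
6: miss, evict 4, frames [9, 1, 2, 6]
2: hit
3: miss, evict 6, frames [9, 1, 2, 3]
2: hit
1: hit
2: hit
1: hit
2: hit
Hits: 9.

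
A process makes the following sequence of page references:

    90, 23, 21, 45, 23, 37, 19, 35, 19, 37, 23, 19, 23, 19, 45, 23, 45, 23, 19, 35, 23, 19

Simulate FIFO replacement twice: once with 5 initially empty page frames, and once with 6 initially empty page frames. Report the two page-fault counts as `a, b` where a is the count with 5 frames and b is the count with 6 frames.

5 frames: F F F F . F F F . . F . . . . . . . . . . . → 8 faults.
6 frames: F F F F . F F F . . . . . . . . . . . . . . → 7 faults.
7 < 8: adding a frame reduced faults, as is typical.

8, 7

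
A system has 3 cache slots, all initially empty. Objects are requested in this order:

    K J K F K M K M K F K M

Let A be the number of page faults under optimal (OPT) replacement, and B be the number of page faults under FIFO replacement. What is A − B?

Under OPT: F F . F . F . . . . . . → 4 faults.
Under FIFO: F F . F . F F . . . . . → 5 faults.
A − B = 4 − 5 = -1.

-1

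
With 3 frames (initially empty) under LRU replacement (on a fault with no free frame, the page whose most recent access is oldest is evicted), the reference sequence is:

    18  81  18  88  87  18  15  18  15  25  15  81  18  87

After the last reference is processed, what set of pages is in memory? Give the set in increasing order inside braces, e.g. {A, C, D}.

18 → fault, frames (18)
81 → fault, frames (18 81)
18 → hit
88 → fault, frames (81 18 88)
87 → fault, evict 81, frames (18 88 87)
18 → hit
15 → fault, evict 88, frames (87 18 15)
18 → hit
15 → hit
25 → fault, evict 87, frames (18 15 25)
15 → hit
81 → fault, evict 18, frames (25 15 81)
18 → fault, evict 25, frames (15 81 18)
87 → fault, evict 15, frames (81 18 87)

{18, 81, 87}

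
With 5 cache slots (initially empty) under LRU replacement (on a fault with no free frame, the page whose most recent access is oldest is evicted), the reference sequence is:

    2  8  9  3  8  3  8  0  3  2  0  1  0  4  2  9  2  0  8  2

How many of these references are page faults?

2 -> miss, frames [2]
8 -> miss, frames [2, 8]
9 -> miss, frames [2, 8, 9]
3 -> miss, frames [2, 8, 9, 3]
8 -> hit
3 -> hit
8 -> hit
0 -> miss, frames [2, 9, 3, 8, 0]
3 -> hit
2 -> hit
0 -> hit
1 -> miss, evict 9, frames [8, 3, 2, 0, 1]
0 -> hit
4 -> miss, evict 8, frames [3, 2, 1, 0, 4]
2 -> hit
9 -> miss, evict 3, frames [1, 0, 4, 2, 9]
2 -> hit
0 -> hit
8 -> miss, evict 1, frames [4, 9, 2, 0, 8]
2 -> hit
Page faults: 9.

9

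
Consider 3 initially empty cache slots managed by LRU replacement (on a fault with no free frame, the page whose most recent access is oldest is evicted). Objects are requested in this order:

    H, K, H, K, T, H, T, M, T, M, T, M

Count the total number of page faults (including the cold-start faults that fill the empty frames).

4

H: miss, frames {H}
K: miss, frames {H,K}
H: hit
K: hit
T: miss, frames {H,K,T}
H: hit
T: hit
M: miss, evict K, frames {H,T,M}
T: hit
M: hit
T: hit
M: hit
Page faults: 4.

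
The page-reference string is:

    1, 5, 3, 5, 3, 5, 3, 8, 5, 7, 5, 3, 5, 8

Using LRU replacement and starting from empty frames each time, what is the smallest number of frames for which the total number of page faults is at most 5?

4

f=1: 14 faults
f=2: 8 faults
f=3: 7 faults
f=4: 5 faults
f=5: 5 faults
Smallest f with faults ≤ 5 is 4.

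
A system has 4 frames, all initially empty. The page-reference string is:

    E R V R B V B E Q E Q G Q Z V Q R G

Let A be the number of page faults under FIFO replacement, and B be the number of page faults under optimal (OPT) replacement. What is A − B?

Under FIFO: F F F . F . . . F F . F . F F F F F → 12 faults.
Under OPT: F F F . F . . . F . . F . F . . . F → 8 faults.
A − B = 12 − 8 = 4.

4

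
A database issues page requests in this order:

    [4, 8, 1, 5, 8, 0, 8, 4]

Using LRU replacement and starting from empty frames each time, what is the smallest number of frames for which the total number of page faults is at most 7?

2

f=1: 8 faults
f=2: 7 faults
f=3: 6 faults
f=4: 6 faults
f=5: 5 faults
Smallest f with faults ≤ 7 is 2.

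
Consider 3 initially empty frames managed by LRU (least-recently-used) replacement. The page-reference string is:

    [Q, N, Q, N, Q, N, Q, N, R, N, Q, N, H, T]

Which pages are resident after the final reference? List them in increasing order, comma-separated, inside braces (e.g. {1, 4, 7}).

Q → miss, frames [Q]
N → miss, frames [Q, N]
Q → hit
N → hit
Q → hit
N → hit
Q → hit
N → hit
R → miss, frames [Q, N, R]
N → hit
Q → hit
N → hit
H → miss, evict R, frames [Q, N, H]
T → miss, evict Q, frames [N, H, T]

{H, N, T}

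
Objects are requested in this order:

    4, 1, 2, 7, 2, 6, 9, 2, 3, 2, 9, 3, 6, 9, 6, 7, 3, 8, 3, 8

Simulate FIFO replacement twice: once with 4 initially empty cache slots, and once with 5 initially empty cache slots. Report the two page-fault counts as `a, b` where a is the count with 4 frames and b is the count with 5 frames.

10, 8

4 frames: F F F F . F F . F F . . . . . F . F . . → 10 faults.
5 frames: F F F F . F F . F . . . . . . . . F . . → 8 faults.
8 < 10: adding a frame reduced faults, as is typical.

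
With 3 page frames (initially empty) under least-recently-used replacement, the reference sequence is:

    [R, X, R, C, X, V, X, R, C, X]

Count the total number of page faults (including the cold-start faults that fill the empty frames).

6

R: fault, frames {R}
X: fault, frames {R,X}
R: hit
C: fault, frames {X,R,C}
X: hit
V: fault, evict R, frames {C,X,V}
X: hit
R: fault, evict C, frames {V,X,R}
C: fault, evict V, frames {X,R,C}
X: hit
Page faults: 6.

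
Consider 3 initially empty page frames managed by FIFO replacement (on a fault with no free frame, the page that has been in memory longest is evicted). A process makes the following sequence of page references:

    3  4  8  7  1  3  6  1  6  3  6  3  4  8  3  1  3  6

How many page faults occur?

3: miss, frames {3}
4: miss, frames {3,4}
8: miss, frames {3,4,8}
7: miss, evict 3, frames {4,8,7}
1: miss, evict 4, frames {8,7,1}
3: miss, evict 8, frames {7,1,3}
6: miss, evict 7, frames {1,3,6}
1: hit
6: hit
3: hit
6: hit
3: hit
4: miss, evict 1, frames {3,6,4}
8: miss, evict 3, frames {6,4,8}
3: miss, evict 6, frames {4,8,3}
1: miss, evict 4, frames {8,3,1}
3: hit
6: miss, evict 8, frames {3,1,6}
Page faults: 12.

12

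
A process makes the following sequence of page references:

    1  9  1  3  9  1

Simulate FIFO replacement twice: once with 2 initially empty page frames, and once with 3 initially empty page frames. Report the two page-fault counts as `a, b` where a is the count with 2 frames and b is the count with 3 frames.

2 frames: F F . F . F → 4 faults.
3 frames: F F . F . . → 3 faults.
3 < 4: adding a frame reduced faults, as is typical.

4, 3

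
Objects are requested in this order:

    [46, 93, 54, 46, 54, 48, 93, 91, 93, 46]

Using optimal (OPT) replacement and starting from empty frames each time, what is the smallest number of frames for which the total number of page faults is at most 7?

2

f=1: 10 faults
f=2: 7 faults
f=3: 5 faults
f=4: 5 faults
f=5: 5 faults
Smallest f with faults ≤ 7 is 2.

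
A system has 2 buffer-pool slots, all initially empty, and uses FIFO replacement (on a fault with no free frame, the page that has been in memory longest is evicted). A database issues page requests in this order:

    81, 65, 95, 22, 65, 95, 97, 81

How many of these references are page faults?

81 → miss, frames (81)
65 → miss, frames (81 65)
95 → miss, evict 81, frames (65 95)
22 → miss, evict 65, frames (95 22)
65 → miss, evict 95, frames (22 65)
95 → miss, evict 22, frames (65 95)
97 → miss, evict 65, frames (95 97)
81 → miss, evict 95, frames (97 81)
Page faults: 8.

8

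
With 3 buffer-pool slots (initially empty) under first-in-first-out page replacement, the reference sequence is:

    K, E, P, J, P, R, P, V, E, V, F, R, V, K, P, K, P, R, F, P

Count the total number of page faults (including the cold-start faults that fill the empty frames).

K: fault, frames [K]
E: fault, frames [K, E]
P: fault, frames [K, E, P]
J: fault, evict K, frames [E, P, J]
P: hit
R: fault, evict E, frames [P, J, R]
P: hit
V: fault, evict P, frames [J, R, V]
E: fault, evict J, frames [R, V, E]
V: hit
F: fault, evict R, frames [V, E, F]
R: fault, evict V, frames [E, F, R]
V: fault, evict E, frames [F, R, V]
K: fault, evict F, frames [R, V, K]
P: fault, evict R, frames [V, K, P]
K: hit
P: hit
R: fault, evict V, frames [K, P, R]
F: fault, evict K, frames [P, R, F]
P: hit
Page faults: 14.

14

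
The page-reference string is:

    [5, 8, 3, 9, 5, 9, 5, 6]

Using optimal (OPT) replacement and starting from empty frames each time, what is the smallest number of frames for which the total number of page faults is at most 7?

2

f=1: 8 faults
f=2: 5 faults
f=3: 5 faults
f=4: 5 faults
f=5: 5 faults
Smallest f with faults ≤ 7 is 2.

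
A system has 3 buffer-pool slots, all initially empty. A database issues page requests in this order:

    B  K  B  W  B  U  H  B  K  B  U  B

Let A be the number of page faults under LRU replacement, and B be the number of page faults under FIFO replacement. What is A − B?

Under LRU: F F . F . F F . F . F . → 7 faults.
Under FIFO: F F . F . F F F F . F . → 8 faults.
A − B = 7 − 8 = -1.

-1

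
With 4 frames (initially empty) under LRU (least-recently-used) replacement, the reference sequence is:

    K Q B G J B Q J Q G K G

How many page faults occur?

6

K → fault, frames {K}
Q → fault, frames {K,Q}
B → fault, frames {K,Q,B}
G → fault, frames {K,Q,B,G}
J → fault, evict K, frames {Q,B,G,J}
B → hit
Q → hit
J → hit
Q → hit
G → hit
K → fault, evict B, frames {J,Q,G,K}
G → hit
Page faults: 6.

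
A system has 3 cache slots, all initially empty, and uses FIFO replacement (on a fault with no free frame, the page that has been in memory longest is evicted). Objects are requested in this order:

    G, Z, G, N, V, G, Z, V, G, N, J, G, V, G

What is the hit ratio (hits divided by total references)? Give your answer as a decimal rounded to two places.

0.29

G → fault, frames {G}
Z → fault, frames {G,Z}
G → hit
N → fault, frames {G,Z,N}
V → fault, evict G, frames {Z,N,V}
G → fault, evict Z, frames {N,V,G}
Z → fault, evict N, frames {V,G,Z}
V → hit
G → hit
N → fault, evict V, frames {G,Z,N}
J → fault, evict G, frames {Z,N,J}
G → fault, evict Z, frames {N,J,G}
V → fault, evict N, frames {J,G,V}
G → hit
Hits: 4 of 14 references → 4/14 = 0.2857.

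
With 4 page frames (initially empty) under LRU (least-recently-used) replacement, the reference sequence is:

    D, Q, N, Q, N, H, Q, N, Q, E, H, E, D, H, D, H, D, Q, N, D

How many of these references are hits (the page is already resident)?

D: miss, frames (D)
Q: miss, frames (D Q)
N: miss, frames (D Q N)
Q: hit
N: hit
H: miss, frames (D Q N H)
Q: hit
N: hit
Q: hit
E: miss, evict D, frames (H N Q E)
H: hit
E: hit
D: miss, evict N, frames (Q H E D)
H: hit
D: hit
H: hit
D: hit
Q: hit
N: miss, evict E, frames (H D Q N)
D: hit
Hits: 13.

13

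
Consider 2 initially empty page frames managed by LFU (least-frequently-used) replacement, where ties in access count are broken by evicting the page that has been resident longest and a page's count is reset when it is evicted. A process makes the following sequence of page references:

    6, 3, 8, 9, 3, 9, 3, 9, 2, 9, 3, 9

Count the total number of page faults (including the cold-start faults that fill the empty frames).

7

6 -> fault, frames [6]
3 -> fault, frames [6, 3]
8 -> fault, evict 6, frames [3, 8]
9 -> fault, evict 3, frames [8, 9]
3 -> fault, evict 8, frames [9, 3]
9 -> hit
3 -> hit
9 -> hit
2 -> fault, evict 3, frames [9, 2]
9 -> hit
3 -> fault, evict 2, frames [9, 3]
9 -> hit
Page faults: 7.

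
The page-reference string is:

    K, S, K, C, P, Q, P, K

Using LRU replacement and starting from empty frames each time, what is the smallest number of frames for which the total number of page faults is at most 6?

f=1: 8 faults
f=2: 6 faults
f=3: 6 faults
f=4: 5 faults
f=5: 5 faults
Smallest f with faults ≤ 6 is 2.

2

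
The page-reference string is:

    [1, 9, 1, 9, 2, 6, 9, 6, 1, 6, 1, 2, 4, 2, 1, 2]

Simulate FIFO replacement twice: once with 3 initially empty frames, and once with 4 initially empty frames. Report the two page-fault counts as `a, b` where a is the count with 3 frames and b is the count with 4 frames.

7, 6

3 frames: F F . . F F . . F . . . F F . . → 7 faults.
4 frames: F F . . F F . . . . . . F . F . → 6 faults.
6 < 7: adding a frame reduced faults, as is typical.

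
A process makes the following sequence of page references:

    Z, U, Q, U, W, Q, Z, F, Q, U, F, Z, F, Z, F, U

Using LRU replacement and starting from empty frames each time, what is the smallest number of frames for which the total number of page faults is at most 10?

f=1: 16 faults
f=2: 12 faults
f=3: 8 faults
f=4: 6 faults
f=5: 5 faults
Smallest f with faults ≤ 10 is 3.

3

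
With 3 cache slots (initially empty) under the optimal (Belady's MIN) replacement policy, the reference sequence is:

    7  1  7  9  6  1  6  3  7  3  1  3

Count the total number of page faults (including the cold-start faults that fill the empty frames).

7: miss, frames (7)
1: miss, frames (7 1)
7: hit
9: miss, frames (7 1 9)
6: miss, evict 9, frames (7 1 6)
1: hit
6: hit
3: miss, evict 6, frames (7 1 3)
7: hit
3: hit
1: hit
3: hit
Page faults: 5.

5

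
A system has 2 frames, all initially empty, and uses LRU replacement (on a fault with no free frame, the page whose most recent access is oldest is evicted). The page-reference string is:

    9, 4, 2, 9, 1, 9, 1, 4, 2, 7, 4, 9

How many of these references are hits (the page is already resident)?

2

9: fault, frames (9)
4: fault, frames (9 4)
2: fault, evict 9, frames (4 2)
9: fault, evict 4, frames (2 9)
1: fault, evict 2, frames (9 1)
9: hit
1: hit
4: fault, evict 9, frames (1 4)
2: fault, evict 1, frames (4 2)
7: fault, evict 4, frames (2 7)
4: fault, evict 2, frames (7 4)
9: fault, evict 7, frames (4 9)
Hits: 2.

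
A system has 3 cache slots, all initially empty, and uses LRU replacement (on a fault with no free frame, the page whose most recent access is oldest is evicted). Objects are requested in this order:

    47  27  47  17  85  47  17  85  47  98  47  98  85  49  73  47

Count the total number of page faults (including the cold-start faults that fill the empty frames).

47 → miss, frames {47}
27 → miss, frames {47,27}
47 → hit
17 → miss, frames {27,47,17}
85 → miss, evict 27, frames {47,17,85}
47 → hit
17 → hit
85 → hit
47 → hit
98 → miss, evict 17, frames {85,47,98}
47 → hit
98 → hit
85 → hit
49 → miss, evict 47, frames {98,85,49}
73 → miss, evict 98, frames {85,49,73}
47 → miss, evict 85, frames {49,73,47}
Page faults: 8.

8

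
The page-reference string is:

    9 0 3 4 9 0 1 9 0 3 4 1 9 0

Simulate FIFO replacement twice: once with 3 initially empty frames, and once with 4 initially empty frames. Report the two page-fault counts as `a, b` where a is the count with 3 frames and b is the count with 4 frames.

3 frames: F F F F F F F . . F F . F F → 11 faults.
4 frames: F F F F . . F F F F F F F F → 12 faults.
12 > 11: adding a frame increased faults — Belady's anomaly.

11, 12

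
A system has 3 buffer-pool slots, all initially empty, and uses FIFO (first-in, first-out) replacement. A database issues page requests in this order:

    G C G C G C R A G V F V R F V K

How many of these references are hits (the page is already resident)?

7

G -> fault, frames [G]
C -> fault, frames [G, C]
G -> hit
C -> hit
G -> hit
C -> hit
R -> fault, frames [G, C, R]
A -> fault, evict G, frames [C, R, A]
G -> fault, evict C, frames [R, A, G]
V -> fault, evict R, frames [A, G, V]
F -> fault, evict A, frames [G, V, F]
V -> hit
R -> fault, evict G, frames [V, F, R]
F -> hit
V -> hit
K -> fault, evict V, frames [F, R, K]
Hits: 7.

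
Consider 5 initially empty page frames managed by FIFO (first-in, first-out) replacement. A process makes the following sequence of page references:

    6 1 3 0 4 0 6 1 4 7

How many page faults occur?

6: miss, frames {6}
1: miss, frames {6,1}
3: miss, frames {6,1,3}
0: miss, frames {6,1,3,0}
4: miss, frames {6,1,3,0,4}
0: hit
6: hit
1: hit
4: hit
7: miss, evict 6, frames {1,3,0,4,7}
Page faults: 6.

6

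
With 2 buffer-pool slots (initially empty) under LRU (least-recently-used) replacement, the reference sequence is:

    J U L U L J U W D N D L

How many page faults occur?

9

J → fault, frames (J)
U → fault, frames (J U)
L → fault, evict J, frames (U L)
U → hit
L → hit
J → fault, evict U, frames (L J)
U → fault, evict L, frames (J U)
W → fault, evict J, frames (U W)
D → fault, evict U, frames (W D)
N → fault, evict W, frames (D N)
D → hit
L → fault, evict N, frames (D L)
Page faults: 9.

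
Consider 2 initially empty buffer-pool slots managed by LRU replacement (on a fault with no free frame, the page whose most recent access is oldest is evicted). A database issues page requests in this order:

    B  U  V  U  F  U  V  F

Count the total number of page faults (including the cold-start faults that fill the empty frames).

6

B: miss, frames [B]
U: miss, frames [B, U]
V: miss, evict B, frames [U, V]
U: hit
F: miss, evict V, frames [U, F]
U: hit
V: miss, evict F, frames [U, V]
F: miss, evict U, frames [V, F]
Page faults: 6.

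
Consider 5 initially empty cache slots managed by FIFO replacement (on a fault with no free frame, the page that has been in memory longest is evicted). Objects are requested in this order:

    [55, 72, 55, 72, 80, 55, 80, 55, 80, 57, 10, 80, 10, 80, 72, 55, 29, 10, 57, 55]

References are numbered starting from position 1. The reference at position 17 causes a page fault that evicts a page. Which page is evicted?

pos 1: 55: miss, frames (55)
pos 2: 72: miss, frames (55 72)
pos 3: 55: hit
pos 4: 72: hit
pos 5: 80: miss, frames (55 72 80)
pos 6: 55: hit
pos 7: 80: hit
pos 8: 55: hit
pos 9: 80: hit
pos 10: 57: miss, frames (55 72 80 57)
pos 11: 10: miss, frames (55 72 80 57 10)
pos 12: 80: hit
pos 13: 10: hit
pos 14: 80: hit
pos 15: 72: hit
pos 16: 55: hit
pos 17: 29: miss, evict 55, frames (72 80 57 10 29)
At position 17, page 55 is evicted.

55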